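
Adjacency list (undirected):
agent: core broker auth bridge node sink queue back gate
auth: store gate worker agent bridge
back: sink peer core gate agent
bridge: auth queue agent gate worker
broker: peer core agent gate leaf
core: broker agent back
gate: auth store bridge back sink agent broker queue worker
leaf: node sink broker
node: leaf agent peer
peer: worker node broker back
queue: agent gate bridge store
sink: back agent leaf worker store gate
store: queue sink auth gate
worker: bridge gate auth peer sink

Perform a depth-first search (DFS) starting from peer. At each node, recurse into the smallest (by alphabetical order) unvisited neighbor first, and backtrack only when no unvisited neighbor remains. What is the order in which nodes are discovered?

peer, back, agent, auth, bridge, gate, broker, core, leaf, node, sink, store, queue, worker

Visit peer
peer → back
back → agent
agent → auth
auth → bridge
bridge → gate
gate → broker
broker → core
broker → leaf
leaf → node
leaf → sink
sink → store
store → queue
sink → worker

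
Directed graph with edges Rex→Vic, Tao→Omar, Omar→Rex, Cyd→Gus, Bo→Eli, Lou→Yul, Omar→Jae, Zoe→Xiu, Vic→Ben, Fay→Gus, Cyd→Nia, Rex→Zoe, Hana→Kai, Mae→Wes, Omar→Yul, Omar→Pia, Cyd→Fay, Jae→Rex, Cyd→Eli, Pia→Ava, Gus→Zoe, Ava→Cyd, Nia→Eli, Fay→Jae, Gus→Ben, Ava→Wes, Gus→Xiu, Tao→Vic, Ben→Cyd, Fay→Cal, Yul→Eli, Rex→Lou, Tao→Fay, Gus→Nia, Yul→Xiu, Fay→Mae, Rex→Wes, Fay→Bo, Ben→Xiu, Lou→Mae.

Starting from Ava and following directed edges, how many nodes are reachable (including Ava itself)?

18

BFS from Ava visits: Ava, Cyd, Wes, Eli, Fay, Gus, Nia, Bo, Cal, Jae, Mae, Ben, Xiu, Zoe, Rex, Lou, Vic, Yul
Reachable nodes: 18 of 23 total.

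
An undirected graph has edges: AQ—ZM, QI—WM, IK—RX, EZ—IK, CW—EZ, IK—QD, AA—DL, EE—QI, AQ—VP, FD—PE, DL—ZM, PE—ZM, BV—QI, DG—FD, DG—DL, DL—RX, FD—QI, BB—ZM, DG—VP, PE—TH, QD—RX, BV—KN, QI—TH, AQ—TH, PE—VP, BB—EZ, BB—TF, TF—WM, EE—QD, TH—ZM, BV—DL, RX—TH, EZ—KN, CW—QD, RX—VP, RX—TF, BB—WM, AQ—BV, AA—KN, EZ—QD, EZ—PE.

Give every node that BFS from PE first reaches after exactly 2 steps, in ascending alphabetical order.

Level 0: PE
Level 1: EZ, FD, TH, VP, ZM
Level 2: AQ, BB, CW, DG, DL, IK, KN, QD, QI, RX
Level 3: AA, BV, EE, TF, WM

AQ, BB, CW, DG, DL, IK, KN, QD, QI, RX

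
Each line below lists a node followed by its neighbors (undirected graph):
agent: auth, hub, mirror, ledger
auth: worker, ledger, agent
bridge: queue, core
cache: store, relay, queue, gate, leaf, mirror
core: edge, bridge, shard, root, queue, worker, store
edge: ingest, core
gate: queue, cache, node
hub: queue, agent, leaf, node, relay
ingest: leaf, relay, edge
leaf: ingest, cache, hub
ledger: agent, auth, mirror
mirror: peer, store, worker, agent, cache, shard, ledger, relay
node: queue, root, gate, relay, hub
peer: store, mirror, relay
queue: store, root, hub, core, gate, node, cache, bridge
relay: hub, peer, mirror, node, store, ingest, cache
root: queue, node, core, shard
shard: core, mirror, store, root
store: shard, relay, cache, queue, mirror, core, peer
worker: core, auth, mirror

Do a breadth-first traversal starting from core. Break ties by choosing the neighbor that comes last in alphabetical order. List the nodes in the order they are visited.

Visit core; enqueue worker, store, shard, root, queue, edge, bridge → queue [worker, store, shard, root, queue, edge, bridge]
Visit worker; enqueue mirror, auth → queue [store, shard, root, queue, edge, bridge, mirror, auth]
Visit store; enqueue relay, peer, cache → queue [shard, root, queue, edge, bridge, mirror, auth, relay, peer, cache]
Visit shard → queue [root, queue, edge, bridge, mirror, auth, relay, peer, cache]
Visit root; enqueue node → queue [queue, edge, bridge, mirror, auth, relay, peer, cache, node]
Visit queue; enqueue hub, gate → queue [edge, bridge, mirror, auth, relay, peer, cache, node, hub, gate]
Visit edge; enqueue ingest → queue [bridge, mirror, auth, relay, peer, cache, node, hub, gate, ingest]
Visit bridge → queue [mirror, auth, relay, peer, cache, node, hub, gate, ingest]
Visit mirror; enqueue ledger, agent → queue [auth, relay, peer, cache, node, hub, gate, ingest, ledger, agent]
Visit auth → queue [relay, peer, cache, node, hub, gate, ingest, ledger, agent]
Visit relay → queue [peer, cache, node, hub, gate, ingest, ledger, agent]
Visit peer → queue [cache, node, hub, gate, ingest, ledger, agent]
Visit cache; enqueue leaf → queue [node, hub, gate, ingest, ledger, agent, leaf]
Visit node → queue [hub, gate, ingest, ledger, agent, leaf]
Visit hub → queue [gate, ingest, ledger, agent, leaf]
Visit gate → queue [ingest, ledger, agent, leaf]
Visit ingest → queue [ledger, agent, leaf]
Visit ledger → queue [agent, leaf]
Visit agent → queue [leaf]
Visit leaf → queue []

core worker store shard root queue edge bridge mirror auth relay peer cache node hub gate ingest ledger agent leaf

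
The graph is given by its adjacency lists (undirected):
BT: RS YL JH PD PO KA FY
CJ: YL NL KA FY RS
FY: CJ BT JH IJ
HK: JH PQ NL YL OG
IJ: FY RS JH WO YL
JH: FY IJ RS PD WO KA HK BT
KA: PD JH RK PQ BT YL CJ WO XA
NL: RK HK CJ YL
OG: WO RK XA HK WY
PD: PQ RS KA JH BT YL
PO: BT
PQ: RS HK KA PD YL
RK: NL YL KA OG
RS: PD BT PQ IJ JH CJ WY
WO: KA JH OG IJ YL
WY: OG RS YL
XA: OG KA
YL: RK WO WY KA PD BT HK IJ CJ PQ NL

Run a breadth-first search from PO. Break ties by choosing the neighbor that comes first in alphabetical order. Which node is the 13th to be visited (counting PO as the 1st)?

Visit PO; enqueue BT → queue [BT]
Visit BT; enqueue FY, JH, KA, PD, RS, YL → queue [FY, JH, KA, PD, RS, YL]
Visit FY; enqueue CJ, IJ → queue [JH, KA, PD, RS, YL, CJ, IJ]
Visit JH; enqueue HK, WO → queue [KA, PD, RS, YL, CJ, IJ, HK, WO]
Visit KA; enqueue PQ, RK, XA → queue [PD, RS, YL, CJ, IJ, HK, WO, PQ, RK, XA]
Visit PD → queue [RS, YL, CJ, IJ, HK, WO, PQ, RK, XA]
Visit RS; enqueue WY → queue [YL, CJ, IJ, HK, WO, PQ, RK, XA, WY]
Visit YL; enqueue NL → queue [CJ, IJ, HK, WO, PQ, RK, XA, WY, NL]
Visit CJ → queue [IJ, HK, WO, PQ, RK, XA, WY, NL]
Visit IJ → queue [HK, WO, PQ, RK, XA, WY, NL]
Visit HK; enqueue OG → queue [WO, PQ, RK, XA, WY, NL, OG]
Visit WO → queue [PQ, RK, XA, WY, NL, OG]
Visit PQ → queue [RK, XA, WY, NL, OG]
Visit RK → queue [XA, WY, NL, OG]
Visit XA → queue [WY, NL, OG]
Visit WY → queue [NL, OG]
Visit NL → queue [OG]
Visit OG → queue []

Visit order: PO, BT, FY, JH, KA, PD, RS, YL, CJ, IJ, HK, WO, PQ, RK, XA, WY, NL, OG

PQ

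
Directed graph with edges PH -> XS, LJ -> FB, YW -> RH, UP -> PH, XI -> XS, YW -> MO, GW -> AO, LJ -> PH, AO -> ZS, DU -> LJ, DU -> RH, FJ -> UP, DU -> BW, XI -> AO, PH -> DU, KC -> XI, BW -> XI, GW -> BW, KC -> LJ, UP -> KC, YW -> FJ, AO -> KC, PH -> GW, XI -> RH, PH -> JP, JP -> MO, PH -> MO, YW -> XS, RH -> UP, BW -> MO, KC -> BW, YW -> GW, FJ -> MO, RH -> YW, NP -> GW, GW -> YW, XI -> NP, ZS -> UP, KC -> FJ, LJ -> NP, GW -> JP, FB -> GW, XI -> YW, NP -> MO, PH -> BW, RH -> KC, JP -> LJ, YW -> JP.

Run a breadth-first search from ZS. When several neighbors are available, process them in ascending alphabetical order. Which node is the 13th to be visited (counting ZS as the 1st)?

Visit ZS; enqueue UP → queue [UP]
Visit UP; enqueue KC, PH → queue [KC, PH]
Visit KC; enqueue BW, FJ, LJ, XI → queue [PH, BW, FJ, LJ, XI]
Visit PH; enqueue DU, GW, JP, MO, XS → queue [BW, FJ, LJ, XI, DU, GW, JP, MO, XS]
Visit BW → queue [FJ, LJ, XI, DU, GW, JP, MO, XS]
Visit FJ → queue [LJ, XI, DU, GW, JP, MO, XS]
Visit LJ; enqueue FB, NP → queue [XI, DU, GW, JP, MO, XS, FB, NP]
Visit XI; enqueue AO, RH, YW → queue [DU, GW, JP, MO, XS, FB, NP, AO, RH, YW]
Visit DU → queue [GW, JP, MO, XS, FB, NP, AO, RH, YW]
Visit GW → queue [JP, MO, XS, FB, NP, AO, RH, YW]
Visit JP → queue [MO, XS, FB, NP, AO, RH, YW]
Visit MO → queue [XS, FB, NP, AO, RH, YW]
Visit XS → queue [FB, NP, AO, RH, YW]
Visit FB → queue [NP, AO, RH, YW]
Visit NP → queue [AO, RH, YW]
Visit AO → queue [RH, YW]
Visit RH → queue [YW]
Visit YW → queue []

Visit order: ZS, UP, KC, PH, BW, FJ, LJ, XI, DU, GW, JP, MO, XS, FB, NP, AO, RH, YW

XS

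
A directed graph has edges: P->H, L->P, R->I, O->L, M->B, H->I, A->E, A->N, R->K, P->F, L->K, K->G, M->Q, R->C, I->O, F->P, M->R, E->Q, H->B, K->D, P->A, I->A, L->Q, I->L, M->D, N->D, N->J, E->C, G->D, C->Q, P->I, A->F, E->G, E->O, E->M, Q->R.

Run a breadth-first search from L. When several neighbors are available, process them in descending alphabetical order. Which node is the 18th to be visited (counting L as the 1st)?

M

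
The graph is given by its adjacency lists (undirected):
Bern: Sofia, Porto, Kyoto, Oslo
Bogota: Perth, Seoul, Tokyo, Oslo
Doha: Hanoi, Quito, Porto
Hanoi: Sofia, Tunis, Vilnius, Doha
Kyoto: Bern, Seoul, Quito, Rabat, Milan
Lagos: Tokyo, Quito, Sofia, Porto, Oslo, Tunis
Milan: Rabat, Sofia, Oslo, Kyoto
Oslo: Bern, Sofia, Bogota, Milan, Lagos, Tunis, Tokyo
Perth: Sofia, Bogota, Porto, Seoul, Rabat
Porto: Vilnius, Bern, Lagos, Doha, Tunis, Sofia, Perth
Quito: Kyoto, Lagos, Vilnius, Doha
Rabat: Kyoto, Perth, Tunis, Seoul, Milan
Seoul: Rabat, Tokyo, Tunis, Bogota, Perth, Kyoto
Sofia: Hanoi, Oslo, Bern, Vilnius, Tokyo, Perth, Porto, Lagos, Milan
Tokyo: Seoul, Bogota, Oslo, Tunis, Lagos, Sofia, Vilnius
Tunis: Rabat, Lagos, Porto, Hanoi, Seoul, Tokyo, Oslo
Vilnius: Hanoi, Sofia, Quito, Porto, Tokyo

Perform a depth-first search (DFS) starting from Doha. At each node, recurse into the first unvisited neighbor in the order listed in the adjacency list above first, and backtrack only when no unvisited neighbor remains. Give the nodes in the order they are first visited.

Doha Hanoi Sofia Oslo Bern Porto Vilnius Quito Kyoto Seoul Rabat Perth Bogota Tokyo Tunis Lagos Milan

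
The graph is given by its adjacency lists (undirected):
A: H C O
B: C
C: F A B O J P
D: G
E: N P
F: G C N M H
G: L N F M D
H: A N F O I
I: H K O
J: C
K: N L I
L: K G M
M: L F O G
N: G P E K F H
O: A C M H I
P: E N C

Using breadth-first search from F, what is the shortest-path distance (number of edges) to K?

2

Level 0: F
Level 1: C, G, H, M, N
Level 2: A, B, D, E, I, J, K, L, O, P
K first appears at level 2.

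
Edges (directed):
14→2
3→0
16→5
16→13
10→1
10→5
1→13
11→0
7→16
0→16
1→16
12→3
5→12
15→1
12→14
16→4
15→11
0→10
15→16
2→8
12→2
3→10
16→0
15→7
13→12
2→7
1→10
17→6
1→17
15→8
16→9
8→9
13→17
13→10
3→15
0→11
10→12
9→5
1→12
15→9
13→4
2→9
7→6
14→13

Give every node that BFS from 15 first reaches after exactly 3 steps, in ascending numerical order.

Level 0: 15
Level 1: 1, 7, 8, 9, 11, 16
Level 2: 0, 4, 5, 6, 10, 12, 13, 17
Level 3: 2, 3, 14

2, 3, 14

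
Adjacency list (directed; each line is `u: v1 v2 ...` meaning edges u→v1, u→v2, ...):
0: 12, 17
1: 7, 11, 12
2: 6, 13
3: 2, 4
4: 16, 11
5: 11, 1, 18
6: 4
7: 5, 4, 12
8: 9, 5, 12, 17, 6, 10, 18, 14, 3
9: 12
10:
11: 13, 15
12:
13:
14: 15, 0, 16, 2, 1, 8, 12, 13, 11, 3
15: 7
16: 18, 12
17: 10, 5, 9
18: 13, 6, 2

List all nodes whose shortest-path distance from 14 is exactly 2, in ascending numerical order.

Level 0: 14
Level 1: 0, 1, 2, 3, 8, 11, 12, 13, 15, 16
Level 2: 4, 5, 6, 7, 9, 10, 17, 18

4, 5, 6, 7, 9, 10, 17, 18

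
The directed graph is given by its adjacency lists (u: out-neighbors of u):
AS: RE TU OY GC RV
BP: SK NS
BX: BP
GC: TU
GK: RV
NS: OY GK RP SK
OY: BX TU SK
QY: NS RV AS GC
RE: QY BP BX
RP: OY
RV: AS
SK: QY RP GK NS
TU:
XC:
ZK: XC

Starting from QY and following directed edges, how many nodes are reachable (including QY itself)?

BFS from QY visits: QY, AS, GC, NS, RV, OY, RE, TU, GK, RP, SK, BX, BP
Reachable nodes: 13 of 15 total.

13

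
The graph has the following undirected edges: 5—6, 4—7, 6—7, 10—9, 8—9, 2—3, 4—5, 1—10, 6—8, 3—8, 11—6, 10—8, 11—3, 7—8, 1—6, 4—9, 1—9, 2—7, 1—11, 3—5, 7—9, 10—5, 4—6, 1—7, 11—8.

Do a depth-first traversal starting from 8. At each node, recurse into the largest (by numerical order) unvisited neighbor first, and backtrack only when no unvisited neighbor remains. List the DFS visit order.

Visit 8
8 → 11
11 → 6
6 → 7
7 → 9
9 → 10
10 → 5
5 → 4
5 → 3
3 → 2
10 → 1

8 → 11 → 6 → 7 → 9 → 10 → 5 → 4 → 3 → 2 → 1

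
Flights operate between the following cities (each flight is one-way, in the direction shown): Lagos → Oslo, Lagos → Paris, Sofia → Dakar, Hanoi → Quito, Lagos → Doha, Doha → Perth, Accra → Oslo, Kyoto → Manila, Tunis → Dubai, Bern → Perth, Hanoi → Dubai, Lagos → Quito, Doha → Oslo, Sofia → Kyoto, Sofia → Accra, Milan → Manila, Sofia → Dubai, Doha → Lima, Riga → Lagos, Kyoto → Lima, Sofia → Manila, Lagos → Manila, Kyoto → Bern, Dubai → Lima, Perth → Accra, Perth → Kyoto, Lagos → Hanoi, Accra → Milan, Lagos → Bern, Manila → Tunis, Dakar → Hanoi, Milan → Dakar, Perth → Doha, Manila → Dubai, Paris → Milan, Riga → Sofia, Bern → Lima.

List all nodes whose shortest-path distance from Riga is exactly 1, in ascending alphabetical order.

Lagos, Sofia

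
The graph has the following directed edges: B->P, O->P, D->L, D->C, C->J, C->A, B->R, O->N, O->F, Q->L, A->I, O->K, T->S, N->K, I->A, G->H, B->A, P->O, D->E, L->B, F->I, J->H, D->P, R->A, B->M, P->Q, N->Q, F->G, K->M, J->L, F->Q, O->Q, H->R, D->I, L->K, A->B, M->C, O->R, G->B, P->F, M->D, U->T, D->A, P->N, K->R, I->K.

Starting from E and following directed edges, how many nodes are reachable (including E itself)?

1

BFS from E visits: E
Reachable nodes: 1 of 21 total.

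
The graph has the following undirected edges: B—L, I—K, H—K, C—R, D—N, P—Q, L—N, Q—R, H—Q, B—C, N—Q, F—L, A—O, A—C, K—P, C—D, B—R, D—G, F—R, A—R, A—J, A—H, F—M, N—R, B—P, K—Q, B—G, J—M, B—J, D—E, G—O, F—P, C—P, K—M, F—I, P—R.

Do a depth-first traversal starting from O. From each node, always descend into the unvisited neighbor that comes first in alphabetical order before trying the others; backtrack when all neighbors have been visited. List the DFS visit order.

O A C B G D E N L F I K H Q P R M J

Visit O
O → A
A → C
C → B
B → G
G → D
D → E
D → N
N → L
L → F
F → I
I → K
K → H
H → Q
Q → P
P → R
K → M
M → J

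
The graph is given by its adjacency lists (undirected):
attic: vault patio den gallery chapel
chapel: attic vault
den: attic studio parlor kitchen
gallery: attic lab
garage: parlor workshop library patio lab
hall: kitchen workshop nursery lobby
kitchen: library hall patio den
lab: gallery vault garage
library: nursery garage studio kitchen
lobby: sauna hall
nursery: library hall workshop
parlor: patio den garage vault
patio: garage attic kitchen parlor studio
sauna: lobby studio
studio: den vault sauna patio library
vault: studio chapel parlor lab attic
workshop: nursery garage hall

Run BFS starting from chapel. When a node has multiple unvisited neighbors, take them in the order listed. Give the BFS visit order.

Visit chapel; enqueue attic, vault → queue [attic, vault]
Visit attic; enqueue patio, den, gallery → queue [vault, patio, den, gallery]
Visit vault; enqueue studio, parlor, lab → queue [patio, den, gallery, studio, parlor, lab]
Visit patio; enqueue garage, kitchen → queue [den, gallery, studio, parlor, lab, garage, kitchen]
Visit den → queue [gallery, studio, parlor, lab, garage, kitchen]
Visit gallery → queue [studio, parlor, lab, garage, kitchen]
Visit studio; enqueue sauna, library → queue [parlor, lab, garage, kitchen, sauna, library]
Visit parlor → queue [lab, garage, kitchen, sauna, library]
Visit lab → queue [garage, kitchen, sauna, library]
Visit garage; enqueue workshop → queue [kitchen, sauna, library, workshop]
Visit kitchen; enqueue hall → queue [sauna, library, workshop, hall]
Visit sauna; enqueue lobby → queue [library, workshop, hall, lobby]
Visit library; enqueue nursery → queue [workshop, hall, lobby, nursery]
Visit workshop → queue [hall, lobby, nursery]
Visit hall → queue [lobby, nursery]
Visit lobby → queue [nursery]
Visit nursery → queue []

chapel attic vault patio den gallery studio parlor lab garage kitchen sauna library workshop hall lobby nursery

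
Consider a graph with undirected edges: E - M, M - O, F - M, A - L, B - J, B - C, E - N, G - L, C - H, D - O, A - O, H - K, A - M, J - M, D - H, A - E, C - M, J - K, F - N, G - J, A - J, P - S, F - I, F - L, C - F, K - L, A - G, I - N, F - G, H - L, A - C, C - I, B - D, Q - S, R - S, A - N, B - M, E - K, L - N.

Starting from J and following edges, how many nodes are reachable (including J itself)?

15

BFS from J visits: J, M, K, G, B, A, O, F, E, C, L, H, D, N, I
Reachable nodes: 15 of 19 total.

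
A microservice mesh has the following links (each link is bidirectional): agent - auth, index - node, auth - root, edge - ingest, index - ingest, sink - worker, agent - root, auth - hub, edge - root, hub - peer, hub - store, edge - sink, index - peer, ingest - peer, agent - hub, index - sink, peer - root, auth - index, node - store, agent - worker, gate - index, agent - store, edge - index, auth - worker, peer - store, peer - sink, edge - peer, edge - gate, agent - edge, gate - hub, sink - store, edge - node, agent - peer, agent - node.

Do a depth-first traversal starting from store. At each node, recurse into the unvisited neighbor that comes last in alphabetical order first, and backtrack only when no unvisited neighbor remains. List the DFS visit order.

store sink worker auth root peer ingest index node edge gate hub agent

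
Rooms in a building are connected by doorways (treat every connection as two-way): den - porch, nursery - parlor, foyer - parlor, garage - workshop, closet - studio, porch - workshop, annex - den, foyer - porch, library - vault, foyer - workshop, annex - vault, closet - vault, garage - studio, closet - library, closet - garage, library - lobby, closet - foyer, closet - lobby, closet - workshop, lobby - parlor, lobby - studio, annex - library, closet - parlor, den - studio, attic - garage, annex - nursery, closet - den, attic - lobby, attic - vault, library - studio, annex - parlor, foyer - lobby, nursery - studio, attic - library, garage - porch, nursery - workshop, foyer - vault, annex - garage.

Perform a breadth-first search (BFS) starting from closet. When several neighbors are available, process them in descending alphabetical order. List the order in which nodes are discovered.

Visit closet; enqueue workshop, vault, studio, parlor, lobby, library, garage, foyer, den → queue [workshop, vault, studio, parlor, lobby, library, garage, foyer, den]
Visit workshop; enqueue porch, nursery → queue [vault, studio, parlor, lobby, library, garage, foyer, den, porch, nursery]
Visit vault; enqueue attic, annex → queue [studio, parlor, lobby, library, garage, foyer, den, porch, nursery, attic, annex]
Visit studio → queue [parlor, lobby, library, garage, foyer, den, porch, nursery, attic, annex]
Visit parlor → queue [lobby, library, garage, foyer, den, porch, nursery, attic, annex]
Visit lobby → queue [library, garage, foyer, den, porch, nursery, attic, annex]
Visit library → queue [garage, foyer, den, porch, nursery, attic, annex]
Visit garage → queue [foyer, den, porch, nursery, attic, annex]
Visit foyer → queue [den, porch, nursery, attic, annex]
Visit den → queue [porch, nursery, attic, annex]
Visit porch → queue [nursery, attic, annex]
Visit nursery → queue [attic, annex]
Visit attic → queue [annex]
Visit annex → queue []

closet, workshop, vault, studio, parlor, lobby, library, garage, foyer, den, porch, nursery, attic, annex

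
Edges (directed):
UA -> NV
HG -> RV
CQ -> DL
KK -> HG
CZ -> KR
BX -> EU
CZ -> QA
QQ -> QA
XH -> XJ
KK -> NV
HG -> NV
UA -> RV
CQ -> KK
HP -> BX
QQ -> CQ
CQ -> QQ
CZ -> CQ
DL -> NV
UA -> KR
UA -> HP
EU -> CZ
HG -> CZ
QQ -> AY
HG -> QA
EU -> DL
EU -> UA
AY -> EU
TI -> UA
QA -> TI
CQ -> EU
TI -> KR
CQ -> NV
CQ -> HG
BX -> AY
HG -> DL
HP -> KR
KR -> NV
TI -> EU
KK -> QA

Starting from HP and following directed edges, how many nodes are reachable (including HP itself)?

16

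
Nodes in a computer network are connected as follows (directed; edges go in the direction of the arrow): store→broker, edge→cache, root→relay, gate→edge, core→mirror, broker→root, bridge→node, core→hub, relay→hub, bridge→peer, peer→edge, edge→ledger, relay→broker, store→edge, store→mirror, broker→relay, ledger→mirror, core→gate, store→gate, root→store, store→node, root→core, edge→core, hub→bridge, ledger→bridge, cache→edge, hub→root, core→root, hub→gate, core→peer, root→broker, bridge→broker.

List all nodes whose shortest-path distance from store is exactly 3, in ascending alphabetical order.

bridge, hub, peer

Level 0: store
Level 1: broker, edge, gate, mirror, node
Level 2: cache, core, ledger, relay, root
Level 3: bridge, hub, peer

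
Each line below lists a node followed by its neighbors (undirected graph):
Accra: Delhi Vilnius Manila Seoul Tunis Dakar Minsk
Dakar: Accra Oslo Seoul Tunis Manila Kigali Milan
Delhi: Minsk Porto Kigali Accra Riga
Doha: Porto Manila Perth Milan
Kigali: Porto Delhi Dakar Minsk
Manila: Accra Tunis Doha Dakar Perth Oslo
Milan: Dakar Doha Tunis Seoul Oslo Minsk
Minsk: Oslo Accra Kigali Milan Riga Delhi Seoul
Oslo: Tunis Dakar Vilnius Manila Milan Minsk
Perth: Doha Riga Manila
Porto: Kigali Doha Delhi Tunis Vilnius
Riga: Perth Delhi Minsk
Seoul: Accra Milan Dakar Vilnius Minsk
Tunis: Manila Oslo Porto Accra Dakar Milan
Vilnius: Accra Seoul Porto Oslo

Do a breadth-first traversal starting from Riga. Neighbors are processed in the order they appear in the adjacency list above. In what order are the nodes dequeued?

Visit Riga; enqueue Perth, Delhi, Minsk → queue [Perth, Delhi, Minsk]
Visit Perth; enqueue Doha, Manila → queue [Delhi, Minsk, Doha, Manila]
Visit Delhi; enqueue Porto, Kigali, Accra → queue [Minsk, Doha, Manila, Porto, Kigali, Accra]
Visit Minsk; enqueue Oslo, Milan, Seoul → queue [Doha, Manila, Porto, Kigali, Accra, Oslo, Milan, Seoul]
Visit Doha → queue [Manila, Porto, Kigali, Accra, Oslo, Milan, Seoul]
Visit Manila; enqueue Tunis, Dakar → queue [Porto, Kigali, Accra, Oslo, Milan, Seoul, Tunis, Dakar]
Visit Porto; enqueue Vilnius → queue [Kigali, Accra, Oslo, Milan, Seoul, Tunis, Dakar, Vilnius]
Visit Kigali → queue [Accra, Oslo, Milan, Seoul, Tunis, Dakar, Vilnius]
Visit Accra → queue [Oslo, Milan, Seoul, Tunis, Dakar, Vilnius]
Visit Oslo → queue [Milan, Seoul, Tunis, Dakar, Vilnius]
Visit Milan → queue [Seoul, Tunis, Dakar, Vilnius]
Visit Seoul → queue [Tunis, Dakar, Vilnius]
Visit Tunis → queue [Dakar, Vilnius]
Visit Dakar → queue [Vilnius]
Visit Vilnius → queue []

Riga, Perth, Delhi, Minsk, Doha, Manila, Porto, Kigali, Accra, Oslo, Milan, Seoul, Tunis, Dakar, Vilnius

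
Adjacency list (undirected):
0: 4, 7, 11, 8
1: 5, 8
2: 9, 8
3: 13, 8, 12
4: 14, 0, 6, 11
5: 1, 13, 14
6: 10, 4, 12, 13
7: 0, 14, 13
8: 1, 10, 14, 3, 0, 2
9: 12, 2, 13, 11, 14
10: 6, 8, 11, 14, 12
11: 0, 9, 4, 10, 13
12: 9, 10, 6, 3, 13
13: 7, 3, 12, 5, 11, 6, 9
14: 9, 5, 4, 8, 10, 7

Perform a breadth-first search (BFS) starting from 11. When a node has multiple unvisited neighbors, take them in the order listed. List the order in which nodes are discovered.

Visit 11; enqueue 0, 9, 4, 10, 13 → queue [0, 9, 4, 10, 13]
Visit 0; enqueue 7, 8 → queue [9, 4, 10, 13, 7, 8]
Visit 9; enqueue 12, 2, 14 → queue [4, 10, 13, 7, 8, 12, 2, 14]
Visit 4; enqueue 6 → queue [10, 13, 7, 8, 12, 2, 14, 6]
Visit 10 → queue [13, 7, 8, 12, 2, 14, 6]
Visit 13; enqueue 3, 5 → queue [7, 8, 12, 2, 14, 6, 3, 5]
Visit 7 → queue [8, 12, 2, 14, 6, 3, 5]
Visit 8; enqueue 1 → queue [12, 2, 14, 6, 3, 5, 1]
Visit 12 → queue [2, 14, 6, 3, 5, 1]
Visit 2 → queue [14, 6, 3, 5, 1]
Visit 14 → queue [6, 3, 5, 1]
Visit 6 → queue [3, 5, 1]
Visit 3 → queue [5, 1]
Visit 5 → queue [1]
Visit 1 → queue []

11 → 0 → 9 → 4 → 10 → 13 → 7 → 8 → 12 → 2 → 14 → 6 → 3 → 5 → 1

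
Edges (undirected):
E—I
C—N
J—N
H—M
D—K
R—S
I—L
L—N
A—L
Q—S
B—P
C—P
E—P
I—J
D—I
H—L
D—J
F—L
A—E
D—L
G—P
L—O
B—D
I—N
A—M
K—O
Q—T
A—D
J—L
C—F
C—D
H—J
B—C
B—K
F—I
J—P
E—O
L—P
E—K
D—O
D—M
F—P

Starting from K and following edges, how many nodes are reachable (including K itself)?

16

BFS from K visits: K, B, D, E, O, C, P, A, I, J, L, M, F, N, G, H
Reachable nodes: 16 of 20 total.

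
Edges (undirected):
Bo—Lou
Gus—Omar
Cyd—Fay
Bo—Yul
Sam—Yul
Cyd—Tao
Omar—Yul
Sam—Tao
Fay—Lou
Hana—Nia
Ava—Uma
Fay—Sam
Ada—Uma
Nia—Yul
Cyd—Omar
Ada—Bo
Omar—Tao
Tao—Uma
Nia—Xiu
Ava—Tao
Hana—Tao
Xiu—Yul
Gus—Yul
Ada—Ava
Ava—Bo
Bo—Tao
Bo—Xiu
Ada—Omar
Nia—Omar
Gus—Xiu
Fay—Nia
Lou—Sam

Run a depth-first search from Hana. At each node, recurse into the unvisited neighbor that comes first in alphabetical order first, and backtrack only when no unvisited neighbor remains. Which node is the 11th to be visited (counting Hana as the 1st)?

Tao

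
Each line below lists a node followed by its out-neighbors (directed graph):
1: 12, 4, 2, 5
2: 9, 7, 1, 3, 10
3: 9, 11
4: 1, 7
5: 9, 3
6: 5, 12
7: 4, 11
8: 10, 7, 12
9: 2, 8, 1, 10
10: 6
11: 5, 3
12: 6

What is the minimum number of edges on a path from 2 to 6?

2

Level 0: 2
Level 1: 1, 3, 7, 9, 10
Level 2: 4, 5, 6, 8, 11, 12
6 first appears at level 2.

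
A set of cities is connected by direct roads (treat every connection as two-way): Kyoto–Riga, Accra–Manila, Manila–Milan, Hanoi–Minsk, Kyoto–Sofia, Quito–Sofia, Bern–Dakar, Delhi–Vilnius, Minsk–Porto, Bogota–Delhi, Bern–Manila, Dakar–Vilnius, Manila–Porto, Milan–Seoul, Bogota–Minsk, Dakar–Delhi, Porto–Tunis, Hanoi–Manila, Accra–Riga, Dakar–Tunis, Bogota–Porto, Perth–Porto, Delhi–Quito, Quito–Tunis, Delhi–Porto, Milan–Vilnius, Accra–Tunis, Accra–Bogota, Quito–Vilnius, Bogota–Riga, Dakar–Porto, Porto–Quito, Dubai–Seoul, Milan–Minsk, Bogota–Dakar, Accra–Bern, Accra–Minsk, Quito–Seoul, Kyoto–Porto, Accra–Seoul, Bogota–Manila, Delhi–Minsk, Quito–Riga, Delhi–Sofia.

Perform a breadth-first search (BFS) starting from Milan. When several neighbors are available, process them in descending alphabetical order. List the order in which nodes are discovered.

Milan → Vilnius → Seoul → Minsk → Manila → Quito → Delhi → Dakar → Dubai → Accra → Porto → Hanoi → Bogota → Bern → Tunis → Sofia → Riga → Perth → Kyoto

Visit Milan; enqueue Vilnius, Seoul, Minsk, Manila → queue [Vilnius, Seoul, Minsk, Manila]
Visit Vilnius; enqueue Quito, Delhi, Dakar → queue [Seoul, Minsk, Manila, Quito, Delhi, Dakar]
Visit Seoul; enqueue Dubai, Accra → queue [Minsk, Manila, Quito, Delhi, Dakar, Dubai, Accra]
Visit Minsk; enqueue Porto, Hanoi, Bogota → queue [Manila, Quito, Delhi, Dakar, Dubai, Accra, Porto, Hanoi, Bogota]
Visit Manila; enqueue Bern → queue [Quito, Delhi, Dakar, Dubai, Accra, Porto, Hanoi, Bogota, Bern]
Visit Quito; enqueue Tunis, Sofia, Riga → queue [Delhi, Dakar, Dubai, Accra, Porto, Hanoi, Bogota, Bern, Tunis, Sofia, Riga]
Visit Delhi → queue [Dakar, Dubai, Accra, Porto, Hanoi, Bogota, Bern, Tunis, Sofia, Riga]
Visit Dakar → queue [Dubai, Accra, Porto, Hanoi, Bogota, Bern, Tunis, Sofia, Riga]
Visit Dubai → queue [Accra, Porto, Hanoi, Bogota, Bern, Tunis, Sofia, Riga]
Visit Accra → queue [Porto, Hanoi, Bogota, Bern, Tunis, Sofia, Riga]
Visit Porto; enqueue Perth, Kyoto → queue [Hanoi, Bogota, Bern, Tunis, Sofia, Riga, Perth, Kyoto]
Visit Hanoi → queue [Bogota, Bern, Tunis, Sofia, Riga, Perth, Kyoto]
Visit Bogota → queue [Bern, Tunis, Sofia, Riga, Perth, Kyoto]
Visit Bern → queue [Tunis, Sofia, Riga, Perth, Kyoto]
Visit Tunis → queue [Sofia, Riga, Perth, Kyoto]
Visit Sofia → queue [Riga, Perth, Kyoto]
Visit Riga → queue [Perth, Kyoto]
Visit Perth → queue [Kyoto]
Visit Kyoto → queue []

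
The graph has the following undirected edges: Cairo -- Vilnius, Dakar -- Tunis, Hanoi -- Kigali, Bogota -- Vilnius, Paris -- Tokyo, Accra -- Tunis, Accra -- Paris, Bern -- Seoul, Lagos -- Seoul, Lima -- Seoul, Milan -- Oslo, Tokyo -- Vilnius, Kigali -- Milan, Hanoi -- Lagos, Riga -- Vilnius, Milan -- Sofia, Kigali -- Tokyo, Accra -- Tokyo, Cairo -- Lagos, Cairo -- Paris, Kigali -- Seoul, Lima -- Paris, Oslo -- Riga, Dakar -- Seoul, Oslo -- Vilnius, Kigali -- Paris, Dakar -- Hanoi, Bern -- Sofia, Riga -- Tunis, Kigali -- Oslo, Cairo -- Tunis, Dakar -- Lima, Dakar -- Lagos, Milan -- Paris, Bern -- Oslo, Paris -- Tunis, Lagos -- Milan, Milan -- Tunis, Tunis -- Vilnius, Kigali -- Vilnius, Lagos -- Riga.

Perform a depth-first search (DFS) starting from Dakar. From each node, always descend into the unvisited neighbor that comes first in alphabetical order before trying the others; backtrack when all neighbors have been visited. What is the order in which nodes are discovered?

Dakar, Hanoi, Kigali, Milan, Lagos, Cairo, Paris, Accra, Tokyo, Vilnius, Bogota, Oslo, Bern, Seoul, Lima, Sofia, Riga, Tunis

Visit Dakar
Dakar → Hanoi
Hanoi → Kigali
Kigali → Milan
Milan → Lagos
Lagos → Cairo
Cairo → Paris
Paris → Accra
Accra → Tokyo
Tokyo → Vilnius
Vilnius → Bogota
Vilnius → Oslo
Oslo → Bern
Bern → Seoul
Seoul → Lima
Bern → Sofia
Oslo → Riga
Riga → Tunis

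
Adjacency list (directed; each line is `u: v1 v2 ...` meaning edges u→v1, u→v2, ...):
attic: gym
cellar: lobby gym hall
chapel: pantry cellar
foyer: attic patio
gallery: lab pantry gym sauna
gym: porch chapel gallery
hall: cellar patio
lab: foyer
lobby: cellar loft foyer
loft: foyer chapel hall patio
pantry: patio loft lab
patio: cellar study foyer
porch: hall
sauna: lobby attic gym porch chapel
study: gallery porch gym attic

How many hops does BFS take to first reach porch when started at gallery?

2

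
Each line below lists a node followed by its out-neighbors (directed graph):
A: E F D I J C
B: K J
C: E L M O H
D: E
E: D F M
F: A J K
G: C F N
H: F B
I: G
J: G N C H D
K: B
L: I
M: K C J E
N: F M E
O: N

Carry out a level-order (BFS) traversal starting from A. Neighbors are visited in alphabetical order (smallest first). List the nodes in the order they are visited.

A -> C -> D -> E -> F -> I -> J -> H -> L -> M -> O -> K -> G -> N -> B

Visit A; enqueue C, D, E, F, I, J → queue [C, D, E, F, I, J]
Visit C; enqueue H, L, M, O → queue [D, E, F, I, J, H, L, M, O]
Visit D → queue [E, F, I, J, H, L, M, O]
Visit E → queue [F, I, J, H, L, M, O]
Visit F; enqueue K → queue [I, J, H, L, M, O, K]
Visit I; enqueue G → queue [J, H, L, M, O, K, G]
Visit J; enqueue N → queue [H, L, M, O, K, G, N]
Visit H; enqueue B → queue [L, M, O, K, G, N, B]
Visit L → queue [M, O, K, G, N, B]
Visit M → queue [O, K, G, N, B]
Visit O → queue [K, G, N, B]
Visit K → queue [G, N, B]
Visit G → queue [N, B]
Visit N → queue [B]
Visit B → queue []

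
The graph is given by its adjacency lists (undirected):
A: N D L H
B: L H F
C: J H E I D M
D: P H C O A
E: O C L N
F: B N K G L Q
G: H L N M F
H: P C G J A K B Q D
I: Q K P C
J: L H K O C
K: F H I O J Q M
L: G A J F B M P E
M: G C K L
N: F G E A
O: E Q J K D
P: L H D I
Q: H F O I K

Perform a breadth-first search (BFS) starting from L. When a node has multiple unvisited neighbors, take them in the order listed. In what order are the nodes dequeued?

L, G, A, J, F, B, M, P, E, H, N, D, K, O, C, Q, I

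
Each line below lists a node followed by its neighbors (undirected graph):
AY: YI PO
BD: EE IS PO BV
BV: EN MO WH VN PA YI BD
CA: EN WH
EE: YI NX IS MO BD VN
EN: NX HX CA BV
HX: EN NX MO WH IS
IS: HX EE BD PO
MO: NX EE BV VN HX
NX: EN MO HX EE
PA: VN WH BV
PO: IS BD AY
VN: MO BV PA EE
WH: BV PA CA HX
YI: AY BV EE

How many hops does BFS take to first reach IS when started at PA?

3

Level 0: PA
Level 1: BV, VN, WH
Level 2: BD, CA, EE, EN, HX, MO, YI
Level 3: AY, IS, NX, PO
IS first appears at level 3.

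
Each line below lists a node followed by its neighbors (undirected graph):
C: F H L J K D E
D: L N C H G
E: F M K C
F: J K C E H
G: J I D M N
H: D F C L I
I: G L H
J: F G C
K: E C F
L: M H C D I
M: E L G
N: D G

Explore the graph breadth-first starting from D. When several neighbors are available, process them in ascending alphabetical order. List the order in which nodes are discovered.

D, C, G, H, L, N, E, F, J, K, I, M

Visit D; enqueue C, G, H, L, N → queue [C, G, H, L, N]
Visit C; enqueue E, F, J, K → queue [G, H, L, N, E, F, J, K]
Visit G; enqueue I, M → queue [H, L, N, E, F, J, K, I, M]
Visit H → queue [L, N, E, F, J, K, I, M]
Visit L → queue [N, E, F, J, K, I, M]
Visit N → queue [E, F, J, K, I, M]
Visit E → queue [F, J, K, I, M]
Visit F → queue [J, K, I, M]
Visit J → queue [K, I, M]
Visit K → queue [I, M]
Visit I → queue [M]
Visit M → queue []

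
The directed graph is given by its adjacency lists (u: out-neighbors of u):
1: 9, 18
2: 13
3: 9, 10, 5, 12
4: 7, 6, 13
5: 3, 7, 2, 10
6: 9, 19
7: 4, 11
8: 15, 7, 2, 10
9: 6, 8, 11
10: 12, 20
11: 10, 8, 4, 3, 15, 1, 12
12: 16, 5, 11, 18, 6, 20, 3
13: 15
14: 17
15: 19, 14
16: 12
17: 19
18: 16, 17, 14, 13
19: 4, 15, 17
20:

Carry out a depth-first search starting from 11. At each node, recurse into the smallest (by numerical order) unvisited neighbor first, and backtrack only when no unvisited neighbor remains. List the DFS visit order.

Visit 11
11 → 1
1 → 9
9 → 6
6 → 19
19 → 4
4 → 7
4 → 13
13 → 15
15 → 14
14 → 17
9 → 8
8 → 2
8 → 10
10 → 12
12 → 3
3 → 5
12 → 16
12 → 18
12 → 20

11, 1, 9, 6, 19, 4, 7, 13, 15, 14, 17, 8, 2, 10, 12, 3, 5, 16, 18, 20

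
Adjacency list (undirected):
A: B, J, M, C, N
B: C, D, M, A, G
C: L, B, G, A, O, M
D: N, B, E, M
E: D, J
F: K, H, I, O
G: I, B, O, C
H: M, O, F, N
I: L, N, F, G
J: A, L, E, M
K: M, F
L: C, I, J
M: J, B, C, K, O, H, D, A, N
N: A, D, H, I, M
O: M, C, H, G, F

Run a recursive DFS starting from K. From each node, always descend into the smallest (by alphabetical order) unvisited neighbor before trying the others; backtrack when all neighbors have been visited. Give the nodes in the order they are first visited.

K → F → H → M → A → B → C → G → I → L → J → E → D → N → O

Visit K
K → F
F → H
H → M
M → A
A → B
B → C
C → G
G → I
I → L
L → J
J → E
E → D
D → N
G → O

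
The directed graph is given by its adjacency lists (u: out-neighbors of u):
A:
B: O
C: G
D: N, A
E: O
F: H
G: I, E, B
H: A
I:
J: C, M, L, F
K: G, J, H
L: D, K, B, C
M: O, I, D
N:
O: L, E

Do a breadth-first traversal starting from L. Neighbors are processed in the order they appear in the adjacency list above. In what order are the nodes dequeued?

L -> D -> K -> B -> C -> N -> A -> G -> J -> H -> O -> I -> E -> M -> F

Visit L; enqueue D, K, B, C → queue [D, K, B, C]
Visit D; enqueue N, A → queue [K, B, C, N, A]
Visit K; enqueue G, J, H → queue [B, C, N, A, G, J, H]
Visit B; enqueue O → queue [C, N, A, G, J, H, O]
Visit C → queue [N, A, G, J, H, O]
Visit N → queue [A, G, J, H, O]
Visit A → queue [G, J, H, O]
Visit G; enqueue I, E → queue [J, H, O, I, E]
Visit J; enqueue M, F → queue [H, O, I, E, M, F]
Visit H → queue [O, I, E, M, F]
Visit O → queue [I, E, M, F]
Visit I → queue [E, M, F]
Visit E → queue [M, F]
Visit M → queue [F]
Visit F → queue []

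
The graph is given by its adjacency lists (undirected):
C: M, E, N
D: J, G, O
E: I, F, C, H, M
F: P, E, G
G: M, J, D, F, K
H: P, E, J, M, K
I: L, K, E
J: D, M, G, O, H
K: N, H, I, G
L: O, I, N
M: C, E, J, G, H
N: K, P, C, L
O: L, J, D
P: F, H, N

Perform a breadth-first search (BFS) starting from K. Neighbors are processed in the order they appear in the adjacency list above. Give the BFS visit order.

K, N, H, I, G, P, C, L, E, J, M, D, F, O

Visit K; enqueue N, H, I, G → queue [N, H, I, G]
Visit N; enqueue P, C, L → queue [H, I, G, P, C, L]
Visit H; enqueue E, J, M → queue [I, G, P, C, L, E, J, M]
Visit I → queue [G, P, C, L, E, J, M]
Visit G; enqueue D, F → queue [P, C, L, E, J, M, D, F]
Visit P → queue [C, L, E, J, M, D, F]
Visit C → queue [L, E, J, M, D, F]
Visit L; enqueue O → queue [E, J, M, D, F, O]
Visit E → queue [J, M, D, F, O]
Visit J → queue [M, D, F, O]
Visit M → queue [D, F, O]
Visit D → queue [F, O]
Visit F → queue [O]
Visit O → queue []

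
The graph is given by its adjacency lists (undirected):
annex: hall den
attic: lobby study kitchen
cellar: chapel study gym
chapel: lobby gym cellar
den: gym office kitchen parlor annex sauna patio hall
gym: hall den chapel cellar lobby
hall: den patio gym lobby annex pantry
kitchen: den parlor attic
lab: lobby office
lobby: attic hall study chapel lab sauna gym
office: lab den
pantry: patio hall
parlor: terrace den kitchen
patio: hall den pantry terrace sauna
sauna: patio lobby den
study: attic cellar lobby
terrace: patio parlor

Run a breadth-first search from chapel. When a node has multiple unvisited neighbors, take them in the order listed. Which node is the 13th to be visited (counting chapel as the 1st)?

annex

Visit chapel; enqueue lobby, gym, cellar → queue [lobby, gym, cellar]
Visit lobby; enqueue attic, hall, study, lab, sauna → queue [gym, cellar, attic, hall, study, lab, sauna]
Visit gym; enqueue den → queue [cellar, attic, hall, study, lab, sauna, den]
Visit cellar → queue [attic, hall, study, lab, sauna, den]
Visit attic; enqueue kitchen → queue [hall, study, lab, sauna, den, kitchen]
Visit hall; enqueue patio, annex, pantry → queue [study, lab, sauna, den, kitchen, patio, annex, pantry]
Visit study → queue [lab, sauna, den, kitchen, patio, annex, pantry]
Visit lab; enqueue office → queue [sauna, den, kitchen, patio, annex, pantry, office]
Visit sauna → queue [den, kitchen, patio, annex, pantry, office]
Visit den; enqueue parlor → queue [kitchen, patio, annex, pantry, office, parlor]
Visit kitchen → queue [patio, annex, pantry, office, parlor]
Visit patio; enqueue terrace → queue [annex, pantry, office, parlor, terrace]
Visit annex → queue [pantry, office, parlor, terrace]
Visit pantry → queue [office, parlor, terrace]
Visit office → queue [parlor, terrace]
Visit parlor → queue [terrace]
Visit terrace → queue []

Visit order: chapel, lobby, gym, cellar, attic, hall, study, lab, sauna, den, kitchen, patio, annex, pantry, office, parlor, terrace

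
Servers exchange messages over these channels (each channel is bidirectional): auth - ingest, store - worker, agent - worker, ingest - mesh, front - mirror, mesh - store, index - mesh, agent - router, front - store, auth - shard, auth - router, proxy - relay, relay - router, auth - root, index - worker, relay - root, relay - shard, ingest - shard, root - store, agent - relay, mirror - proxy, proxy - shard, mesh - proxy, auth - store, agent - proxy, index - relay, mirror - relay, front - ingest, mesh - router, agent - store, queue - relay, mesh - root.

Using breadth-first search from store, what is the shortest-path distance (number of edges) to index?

2

Level 0: store
Level 1: agent, auth, front, mesh, root, worker
Level 2: index, ingest, mirror, proxy, relay, router, shard
Level 3: queue
index first appears at level 2.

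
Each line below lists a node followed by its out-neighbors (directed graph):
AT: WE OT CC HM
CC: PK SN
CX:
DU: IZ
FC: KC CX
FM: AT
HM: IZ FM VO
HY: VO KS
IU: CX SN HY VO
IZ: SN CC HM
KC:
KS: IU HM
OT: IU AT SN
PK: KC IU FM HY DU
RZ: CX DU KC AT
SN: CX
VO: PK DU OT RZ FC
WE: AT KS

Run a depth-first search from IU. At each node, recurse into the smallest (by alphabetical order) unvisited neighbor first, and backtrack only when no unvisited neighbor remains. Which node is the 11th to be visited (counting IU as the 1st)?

Visit IU
IU → CX
IU → HY
HY → KS
KS → HM
HM → FM
FM → AT
AT → CC
CC → PK
PK → DU
DU → IZ
IZ → SN
PK → KC
AT → OT
AT → WE
HM → VO
VO → FC
VO → RZ

Visit order: IU, CX, HY, KS, HM, FM, AT, CC, PK, DU, IZ, SN, KC, OT, WE, VO, FC, RZ

IZ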